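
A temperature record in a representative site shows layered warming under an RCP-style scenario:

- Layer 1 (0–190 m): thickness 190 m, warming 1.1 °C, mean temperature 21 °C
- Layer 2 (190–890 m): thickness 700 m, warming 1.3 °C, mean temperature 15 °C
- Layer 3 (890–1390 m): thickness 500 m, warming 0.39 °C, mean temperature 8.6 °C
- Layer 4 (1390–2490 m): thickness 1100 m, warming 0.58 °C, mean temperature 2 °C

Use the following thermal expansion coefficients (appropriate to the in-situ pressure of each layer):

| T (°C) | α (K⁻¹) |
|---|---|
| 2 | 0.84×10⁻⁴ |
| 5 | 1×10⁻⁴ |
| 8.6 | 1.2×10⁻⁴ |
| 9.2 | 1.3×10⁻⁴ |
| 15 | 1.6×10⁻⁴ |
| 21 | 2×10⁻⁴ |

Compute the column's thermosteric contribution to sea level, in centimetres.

Layer 1 at 21 °C → α = 2×10⁻⁴ K⁻¹
Layer 2 at 15 °C → α = 1.6×10⁻⁴ K⁻¹
Layer 3 at 8.6 °C → α = 1.2×10⁻⁴ K⁻¹
Layer 4 at 2 °C → α = 0.84×10⁻⁴ K⁻¹
190 × 2×10⁻⁴ × 1.1 = 0.04180 m
Layer 2: 700 × 1.3 × 1.6×10⁻⁴ = 0.14560 m
890–1390 m: 500 × 1.2×10⁻⁴ × 0.39 = 0.02340 m
1390–2490 m: 1100 × 0.84×10⁻⁴ × 0.58 = 0.053592 m
Δh = 0.04180 + 0.14560 + 0.02340 + 0.053592 = 0.264392 m

26 cm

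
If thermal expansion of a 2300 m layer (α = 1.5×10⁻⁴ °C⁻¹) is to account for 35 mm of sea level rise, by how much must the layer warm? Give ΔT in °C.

ΔT = Δh/(αH) = 0.035 / (1.5×10⁻⁴ × 2300) ≈ 0.1014 °C

0.10 °C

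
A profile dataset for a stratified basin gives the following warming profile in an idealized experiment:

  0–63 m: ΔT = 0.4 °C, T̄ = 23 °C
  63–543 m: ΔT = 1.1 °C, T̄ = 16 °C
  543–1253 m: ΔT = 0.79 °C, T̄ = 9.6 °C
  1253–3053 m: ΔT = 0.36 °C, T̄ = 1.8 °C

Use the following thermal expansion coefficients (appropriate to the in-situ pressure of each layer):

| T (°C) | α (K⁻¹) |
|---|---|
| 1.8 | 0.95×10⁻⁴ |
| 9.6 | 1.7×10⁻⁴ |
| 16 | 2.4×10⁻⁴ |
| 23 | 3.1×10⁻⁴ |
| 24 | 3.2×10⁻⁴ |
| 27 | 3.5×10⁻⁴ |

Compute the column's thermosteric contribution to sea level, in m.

Layer 1 at 23 °C → α = 3.1×10⁻⁴ K⁻¹
Layer 2 at 16 °C → α = 2.4×10⁻⁴ K⁻¹
Layer 3 at 9.6 °C → α = 1.7×10⁻⁴ K⁻¹
Layer 4 at 1.8 °C → α = 0.95×10⁻⁴ K⁻¹
Layer 1: 3.1×10⁻⁴ × 63 × 0.4 = 0.007812 m
Layer 2: 1.1 × 2.4×10⁻⁴ × 480 = 0.12672 m
1.7×10⁻⁴ × 0.79 × 710 = 0.095353 m
1253–3053 m: 0.36 × 1800 × 0.95×10⁻⁴ = 0.06156 m
Δh = 0.007812 + 0.12672 + 0.095353 + 0.06156 = 0.291445 m

about 0.29 m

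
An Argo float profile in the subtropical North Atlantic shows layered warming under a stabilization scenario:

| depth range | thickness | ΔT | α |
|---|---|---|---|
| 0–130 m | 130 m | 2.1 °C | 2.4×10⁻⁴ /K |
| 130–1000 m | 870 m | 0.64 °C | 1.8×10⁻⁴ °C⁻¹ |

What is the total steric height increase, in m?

0–130 m: 2.1 × 130 × 2.4×10⁻⁴ = 0.06552 m
130–1000 m: 1.8×10⁻⁴ × 0.64 × 870 = 0.100224 m
Δh = 0.06552 + 0.100224 = 0.165744 m ≈ 0.166 m

Δh = 0.166 m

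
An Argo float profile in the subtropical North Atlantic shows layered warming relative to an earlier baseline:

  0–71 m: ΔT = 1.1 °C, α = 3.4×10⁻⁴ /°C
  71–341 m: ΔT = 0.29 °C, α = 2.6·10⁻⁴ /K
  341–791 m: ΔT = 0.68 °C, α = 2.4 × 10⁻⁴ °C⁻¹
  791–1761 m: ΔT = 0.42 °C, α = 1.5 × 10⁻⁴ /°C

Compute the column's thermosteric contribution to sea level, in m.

0–71 m: 1.1 × 3.4×10⁻⁴ × 71 = 0.026554 m
71–341 m: 270 × 2.6×10⁻⁴ × 0.29 = 0.020358 m
341–791 m: 2.4×10⁻⁴ × 450 × 0.68 = 0.07344 m
970 × 0.42 × 1.5×10⁻⁴ = 0.06111 m
Δh = 0.026554 + 0.020358 + 0.07344 + 0.06111 = 0.181462 m

about 0.181 m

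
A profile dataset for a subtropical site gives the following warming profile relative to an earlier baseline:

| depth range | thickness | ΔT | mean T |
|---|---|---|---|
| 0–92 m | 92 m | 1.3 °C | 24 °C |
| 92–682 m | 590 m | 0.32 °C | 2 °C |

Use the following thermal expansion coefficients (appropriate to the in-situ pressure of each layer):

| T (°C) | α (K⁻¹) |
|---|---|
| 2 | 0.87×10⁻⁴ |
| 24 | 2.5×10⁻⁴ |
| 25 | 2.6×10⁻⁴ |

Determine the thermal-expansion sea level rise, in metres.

Layer 1 at 24 °C → α = 2.5×10⁻⁴ K⁻¹
Layer 2 at 2 °C → α = 0.87×10⁻⁴ K⁻¹
92 × 2.5×10⁻⁴ × 1.3 = 0.02990 m
Layer 2: 590 × 0.87×10⁻⁴ × 0.32 = 0.0164256 m
Δh = 0.02990 + 0.0164256 = 0.0463256 m

Δh = 0.0463 m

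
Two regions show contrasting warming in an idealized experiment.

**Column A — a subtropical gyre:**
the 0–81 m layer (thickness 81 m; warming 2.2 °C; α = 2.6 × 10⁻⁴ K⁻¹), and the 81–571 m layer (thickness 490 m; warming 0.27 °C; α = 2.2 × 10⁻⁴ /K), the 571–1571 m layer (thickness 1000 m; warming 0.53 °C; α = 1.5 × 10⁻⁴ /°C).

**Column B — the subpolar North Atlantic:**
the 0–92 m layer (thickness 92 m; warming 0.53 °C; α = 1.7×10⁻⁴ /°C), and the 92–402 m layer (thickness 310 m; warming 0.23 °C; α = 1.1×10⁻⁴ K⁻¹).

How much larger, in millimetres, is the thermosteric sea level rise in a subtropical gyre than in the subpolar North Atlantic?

Δh_A − Δh_B ≈ 140 mm

A Layer 1: 2.6×10⁻⁴ × 2.2 × 81 = 0.046332 m
A 81–571 m: 0.27 × 2.2×10⁻⁴ × 490 = 0.029106 m
A 0.53 × 1.5×10⁻⁴ × 1000 = 0.07950 m
A total: 0.154938 m
B 0.53 × 92 × 1.7×10⁻⁴ = 0.0082892 m
B 0.23 × 310 × 1.1×10⁻⁴ = 0.007843 m
B total: 0.0161322 m
Difference: 0.154938 − 0.0161322 = 0.1388058 m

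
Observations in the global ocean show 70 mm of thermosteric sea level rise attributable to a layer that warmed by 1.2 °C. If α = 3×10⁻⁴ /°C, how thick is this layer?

H = Δh/(αΔT) = 0.07 / (3×10⁻⁴ × 1.2) ≈ 194.4 m

about 194 m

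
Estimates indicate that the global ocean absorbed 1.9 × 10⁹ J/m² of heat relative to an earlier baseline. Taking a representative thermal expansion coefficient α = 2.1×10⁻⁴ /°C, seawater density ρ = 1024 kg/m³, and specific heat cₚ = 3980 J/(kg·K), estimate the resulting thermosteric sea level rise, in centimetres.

Δh = αQ/(ρcₚ) = 2.1×10⁻⁴ × 1.9×10⁹ / (1024 × 3980) ≈ 0.097902 m

Δh ≈ 9.8 cm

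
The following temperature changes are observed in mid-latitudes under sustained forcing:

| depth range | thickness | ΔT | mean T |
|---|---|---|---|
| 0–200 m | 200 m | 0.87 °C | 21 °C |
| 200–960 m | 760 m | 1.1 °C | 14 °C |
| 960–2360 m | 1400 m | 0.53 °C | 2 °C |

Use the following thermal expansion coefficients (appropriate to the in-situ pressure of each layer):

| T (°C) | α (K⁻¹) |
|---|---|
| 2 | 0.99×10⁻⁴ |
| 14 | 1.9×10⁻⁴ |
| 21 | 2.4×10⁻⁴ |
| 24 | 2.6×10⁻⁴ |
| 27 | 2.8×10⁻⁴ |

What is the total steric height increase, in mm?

Layer 1 at 21 °C → α = 2.4×10⁻⁴ K⁻¹
Layer 2 at 14 °C → α = 1.9×10⁻⁴ K⁻¹
Layer 3 at 2 °C → α = 0.99×10⁻⁴ K⁻¹
0–200 m: 2.4×10⁻⁴ × 200 × 0.87 = 0.04176 m
Layer 2: 1.1 × 760 × 1.9×10⁻⁴ = 0.15884 m
0.99×10⁻⁴ × 1400 × 0.53 = 0.073458 m
Δh = 0.04176 + 0.15884 + 0.073458 = 0.274058 m

about 274 mm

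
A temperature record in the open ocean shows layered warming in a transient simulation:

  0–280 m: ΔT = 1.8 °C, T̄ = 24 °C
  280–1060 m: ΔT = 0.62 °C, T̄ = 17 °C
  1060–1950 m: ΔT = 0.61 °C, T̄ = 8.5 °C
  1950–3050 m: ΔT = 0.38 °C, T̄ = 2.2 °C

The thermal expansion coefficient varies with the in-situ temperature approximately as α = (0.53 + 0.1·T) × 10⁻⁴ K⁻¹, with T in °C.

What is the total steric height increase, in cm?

Layer 1: α = (0.53 + 0.1×24)×10⁻⁴ = 2.93×10⁻⁴ K⁻¹
Layer 2: α = (0.53 + 0.1×17)×10⁻⁴ = 2.23×10⁻⁴ K⁻¹
Layer 3: α = (0.53 + 0.1×8.5)×10⁻⁴ = 1.38×10⁻⁴ K⁻¹
Layer 4: α = (0.53 + 0.1×2.2)×10⁻⁴ = 0.75×10⁻⁴ K⁻¹
0–280 m: 280 × 1.8 × 2.93×10⁻⁴ = 0.147672 m
280–1060 m: 780 × 0.62 × 2.23×10⁻⁴ = 0.1078428 m
Layer 3: 890 × 0.61 × 1.38×10⁻⁴ = 0.0749202 m
1950–3050 m: 0.38 × 0.75×10⁻⁴ × 1100 = 0.03135 m
Δh = 0.147672 + 0.1078428 + 0.0749202 + 0.03135 = 0.361785 m

Δh = 36.2 cm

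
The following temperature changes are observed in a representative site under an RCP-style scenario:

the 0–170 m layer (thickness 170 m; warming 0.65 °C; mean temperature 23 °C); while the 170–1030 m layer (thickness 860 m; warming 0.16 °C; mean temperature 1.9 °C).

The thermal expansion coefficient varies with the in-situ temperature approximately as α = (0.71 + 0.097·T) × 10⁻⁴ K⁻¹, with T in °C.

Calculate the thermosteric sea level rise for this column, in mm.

Layer 1: α = (0.71 + 0.097×23)×10⁻⁴ = 2.941×10⁻⁴ K⁻¹
Layer 2: α = (0.71 + 0.097×1.9)×10⁻⁴ = 0.8943×10⁻⁴ K⁻¹
2.941×10⁻⁴ × 170 × 0.65 = 0.03249805 m
170–1030 m: 860 × 0.8943×10⁻⁴ × 0.16 = 0.012305568 m
Δh = 0.03249805 + 0.012305568 = 0.044803618 m ≈ 45 mm

Δh = 45 mm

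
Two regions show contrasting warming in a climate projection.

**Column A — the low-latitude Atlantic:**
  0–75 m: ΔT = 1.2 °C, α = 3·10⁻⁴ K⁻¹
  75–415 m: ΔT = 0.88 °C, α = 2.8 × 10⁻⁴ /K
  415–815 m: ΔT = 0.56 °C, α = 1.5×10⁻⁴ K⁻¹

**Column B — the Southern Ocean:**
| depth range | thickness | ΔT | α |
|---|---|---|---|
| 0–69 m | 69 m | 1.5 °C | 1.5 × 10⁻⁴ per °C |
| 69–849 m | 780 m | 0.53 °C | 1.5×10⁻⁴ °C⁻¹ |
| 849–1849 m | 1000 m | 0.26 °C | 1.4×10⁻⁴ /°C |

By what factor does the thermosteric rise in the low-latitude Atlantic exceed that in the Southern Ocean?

1.27

A 3×10⁻⁴ × 1.2 × 75 = 0.02700 m
A 0.88 × 2.8×10⁻⁴ × 340 = 0.083776 m
A 400 × 0.56 × 1.5×10⁻⁴ = 0.03360 m
A total: 0.144376 m
B 0–69 m: 1.5 × 69 × 1.5×10⁻⁴ = 0.015525 m
B Layer 2: 0.53 × 780 × 1.5×10⁻⁴ = 0.06201 m
B 849–1849 m: 1000 × 0.26 × 1.4×10⁻⁴ = 0.03640 m
B total: 0.113935 m
Ratio: 0.144376 / 0.113935 ≈ 1.267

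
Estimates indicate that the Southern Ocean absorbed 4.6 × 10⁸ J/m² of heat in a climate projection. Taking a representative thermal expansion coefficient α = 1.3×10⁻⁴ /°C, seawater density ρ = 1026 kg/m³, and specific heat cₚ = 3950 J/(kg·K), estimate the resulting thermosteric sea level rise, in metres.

Δh = αQ/(ρcₚ) = 1.3×10⁻⁴ × 4.6×10⁸ / (1026 × 3950) ≈ 0.014756 m

0.0148 m of thermosteric rise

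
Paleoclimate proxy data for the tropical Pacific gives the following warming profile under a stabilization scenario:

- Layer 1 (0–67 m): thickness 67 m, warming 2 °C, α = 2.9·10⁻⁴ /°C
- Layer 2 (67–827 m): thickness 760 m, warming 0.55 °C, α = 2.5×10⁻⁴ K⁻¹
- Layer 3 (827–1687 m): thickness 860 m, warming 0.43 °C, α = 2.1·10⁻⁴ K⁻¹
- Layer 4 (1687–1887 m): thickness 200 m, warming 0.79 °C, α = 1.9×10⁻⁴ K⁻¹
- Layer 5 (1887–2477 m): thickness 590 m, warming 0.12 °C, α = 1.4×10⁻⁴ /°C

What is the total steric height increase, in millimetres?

0–67 m: 2.9×10⁻⁴ × 67 × 2 = 0.03886 m
760 × 0.55 × 2.5×10⁻⁴ = 0.10450 m
0.43 × 860 × 2.1×10⁻⁴ = 0.077658 m
0.79 × 200 × 1.9×10⁻⁴ = 0.03002 m
Layer 5: 1.4×10⁻⁴ × 0.12 × 590 = 0.009912 m
Δh = 0.03886 + 0.10450 + 0.077658 + 0.03002 + 0.009912 = 0.26095 m

260 mm of thermosteric rise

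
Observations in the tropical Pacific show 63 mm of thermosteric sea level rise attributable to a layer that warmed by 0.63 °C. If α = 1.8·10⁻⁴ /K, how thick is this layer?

H ≈ 556 m

H = Δh/(αΔT) = 0.063 / (1.8×10⁻⁴ × 0.63) ≈ 555.6 m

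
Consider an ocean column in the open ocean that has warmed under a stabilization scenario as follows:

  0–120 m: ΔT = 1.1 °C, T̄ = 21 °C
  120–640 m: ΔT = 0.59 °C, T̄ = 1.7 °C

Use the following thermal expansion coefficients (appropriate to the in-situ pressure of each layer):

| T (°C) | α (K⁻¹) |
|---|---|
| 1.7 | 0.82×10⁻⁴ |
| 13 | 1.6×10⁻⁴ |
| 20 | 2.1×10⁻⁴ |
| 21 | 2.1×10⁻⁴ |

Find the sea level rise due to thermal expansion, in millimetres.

Layer 1 at 21 °C → α = 2.1×10⁻⁴ K⁻¹
Layer 2 at 1.7 °C → α = 0.82×10⁻⁴ K⁻¹
0–120 m: 120 × 2.1×10⁻⁴ × 1.1 = 0.02772 m
0.82×10⁻⁴ × 0.59 × 520 = 0.0251576 m
Δh = 0.02772 + 0.0251576 = 0.0528776 m ≈ 53 mm

53 mm of thermosteric rise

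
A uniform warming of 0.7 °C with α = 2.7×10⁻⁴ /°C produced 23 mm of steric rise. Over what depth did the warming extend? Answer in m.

about 122 m

H = Δh/(αΔT) = 0.023 / (2.7×10⁻⁴ × 0.7) ≈ 121.7 m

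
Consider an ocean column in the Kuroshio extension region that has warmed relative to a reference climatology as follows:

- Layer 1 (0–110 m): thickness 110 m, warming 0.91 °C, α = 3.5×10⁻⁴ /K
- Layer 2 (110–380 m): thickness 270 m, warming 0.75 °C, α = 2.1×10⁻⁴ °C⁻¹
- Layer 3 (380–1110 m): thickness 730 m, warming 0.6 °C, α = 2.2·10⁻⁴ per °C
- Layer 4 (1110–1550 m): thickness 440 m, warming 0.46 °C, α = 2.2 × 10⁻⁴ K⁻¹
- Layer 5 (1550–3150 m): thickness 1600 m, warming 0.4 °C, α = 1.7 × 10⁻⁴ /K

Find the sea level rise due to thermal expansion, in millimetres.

110 × 0.91 × 3.5×10⁻⁴ = 0.035035 m
110–380 m: 2.1×10⁻⁴ × 0.75 × 270 = 0.042525 m
2.2×10⁻⁴ × 730 × 0.6 = 0.09636 m
Layer 4: 0.46 × 2.2×10⁻⁴ × 440 = 0.044528 m
1600 × 0.4 × 1.7×10⁻⁴ = 0.10880 m
Δh = 0.035035 + 0.042525 + 0.09636 + 0.044528 + 0.10880 = 0.327248 m

about 327 mm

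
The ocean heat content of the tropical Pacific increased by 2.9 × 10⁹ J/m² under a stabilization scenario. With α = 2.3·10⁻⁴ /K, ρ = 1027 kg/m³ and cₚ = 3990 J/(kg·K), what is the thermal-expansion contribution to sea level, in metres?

0.163 m

Δh = αQ/(ρcₚ) = 2.3×10⁻⁴ × 2.9×10⁹ / (1027 × 3990) ≈ 0.16277 m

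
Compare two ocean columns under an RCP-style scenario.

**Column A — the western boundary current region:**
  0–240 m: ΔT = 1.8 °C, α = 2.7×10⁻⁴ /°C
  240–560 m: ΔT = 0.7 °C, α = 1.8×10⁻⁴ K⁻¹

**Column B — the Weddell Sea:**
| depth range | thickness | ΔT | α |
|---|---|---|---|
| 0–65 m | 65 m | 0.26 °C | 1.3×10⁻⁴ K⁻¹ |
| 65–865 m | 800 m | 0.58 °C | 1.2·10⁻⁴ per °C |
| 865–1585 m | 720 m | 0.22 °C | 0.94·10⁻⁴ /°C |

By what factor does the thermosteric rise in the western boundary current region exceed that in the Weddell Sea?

A 0–240 m: 1.8 × 2.7×10⁻⁴ × 240 = 0.11664 m
A Layer 2: 0.7 × 1.8×10⁻⁴ × 320 = 0.04032 m
A total: 0.15696 m
B 0.26 × 1.3×10⁻⁴ × 65 = 0.002197 m
B 65–865 m: 800 × 0.58 × 1.2×10⁻⁴ = 0.05568 m
B Layer 3: 0.22 × 720 × 0.94×10⁻⁴ = 0.0148896 m
B total: 0.0727666 m
Ratio: 0.15696 / 0.0727666 ≈ 2.157

≈ 2.2×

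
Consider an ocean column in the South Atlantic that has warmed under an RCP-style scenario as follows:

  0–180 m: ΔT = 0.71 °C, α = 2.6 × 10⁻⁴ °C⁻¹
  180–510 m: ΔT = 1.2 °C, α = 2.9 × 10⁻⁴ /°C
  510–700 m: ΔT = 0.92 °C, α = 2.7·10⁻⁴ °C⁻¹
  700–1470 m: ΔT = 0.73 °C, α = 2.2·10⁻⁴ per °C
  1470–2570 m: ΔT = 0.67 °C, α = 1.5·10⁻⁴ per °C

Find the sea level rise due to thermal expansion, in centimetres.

Δh = 42.9 cm

Layer 1: 2.6×10⁻⁴ × 180 × 0.71 = 0.033228 m
180–510 m: 1.2 × 330 × 2.9×10⁻⁴ = 0.11484 m
510–700 m: 2.7×10⁻⁴ × 190 × 0.92 = 0.047196 m
700–1470 m: 2.2×10⁻⁴ × 770 × 0.73 = 0.123662 m
1470–2570 m: 0.67 × 1100 × 1.5×10⁻⁴ = 0.11055 m
Δh = 0.033228 + 0.11484 + 0.047196 + 0.123662 + 0.11055 = 0.429476 m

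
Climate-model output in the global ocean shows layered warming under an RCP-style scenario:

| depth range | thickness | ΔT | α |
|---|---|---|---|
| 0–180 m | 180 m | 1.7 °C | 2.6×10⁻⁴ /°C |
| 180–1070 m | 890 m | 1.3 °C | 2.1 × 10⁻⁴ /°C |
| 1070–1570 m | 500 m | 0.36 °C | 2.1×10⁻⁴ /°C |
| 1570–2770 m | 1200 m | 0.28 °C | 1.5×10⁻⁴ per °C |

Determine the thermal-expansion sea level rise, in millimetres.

Δh = 411 mm

0–180 m: 180 × 1.7 × 2.6×10⁻⁴ = 0.07956 m
2.1×10⁻⁴ × 890 × 1.3 = 0.24297 m
1070–1570 m: 500 × 2.1×10⁻⁴ × 0.36 = 0.03780 m
1570–2770 m: 0.28 × 1200 × 1.5×10⁻⁴ = 0.05040 m
Δh = 0.07956 + 0.24297 + 0.03780 + 0.05040 = 0.41073 m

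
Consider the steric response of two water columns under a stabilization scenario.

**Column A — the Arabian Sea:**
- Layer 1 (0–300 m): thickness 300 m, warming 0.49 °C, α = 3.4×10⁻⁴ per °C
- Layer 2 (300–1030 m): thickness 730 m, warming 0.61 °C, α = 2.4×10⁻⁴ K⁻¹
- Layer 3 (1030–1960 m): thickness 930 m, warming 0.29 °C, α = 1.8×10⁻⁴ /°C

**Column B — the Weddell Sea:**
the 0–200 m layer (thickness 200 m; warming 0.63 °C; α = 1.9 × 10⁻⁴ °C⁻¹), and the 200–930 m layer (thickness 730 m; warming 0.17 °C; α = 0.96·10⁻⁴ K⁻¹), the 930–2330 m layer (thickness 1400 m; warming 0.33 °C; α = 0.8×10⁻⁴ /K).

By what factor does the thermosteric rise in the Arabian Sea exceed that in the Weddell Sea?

A 3.4×10⁻⁴ × 0.49 × 300 = 0.04998 m
A Layer 2: 730 × 0.61 × 2.4×10⁻⁴ = 0.106872 m
A 1030–1960 m: 1.8×10⁻⁴ × 930 × 0.29 = 0.048546 m
A total: 0.205398 m
B 0.63 × 1.9×10⁻⁴ × 200 = 0.02394 m
B 200–930 m: 730 × 0.96×10⁻⁴ × 0.17 = 0.0119136 m
B 0.33 × 1400 × 0.8×10⁻⁴ = 0.03696 m
B total: 0.0728136 m
Ratio: 0.205398 / 0.0728136 ≈ 2.821

2.8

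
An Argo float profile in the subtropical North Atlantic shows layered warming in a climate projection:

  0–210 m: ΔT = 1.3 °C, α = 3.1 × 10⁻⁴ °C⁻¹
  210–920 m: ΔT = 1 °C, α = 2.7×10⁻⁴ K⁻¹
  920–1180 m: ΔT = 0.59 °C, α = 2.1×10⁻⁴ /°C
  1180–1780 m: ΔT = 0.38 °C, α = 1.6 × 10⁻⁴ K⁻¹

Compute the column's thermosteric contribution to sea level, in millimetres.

Δh = 345 mm

Layer 1: 210 × 1.3 × 3.1×10⁻⁴ = 0.08463 m
210–920 m: 710 × 2.7×10⁻⁴ × 1 = 0.19170 m
920–1180 m: 2.1×10⁻⁴ × 0.59 × 260 = 0.032214 m
1.6×10⁻⁴ × 0.38 × 600 = 0.03648 m
Δh = 0.08463 + 0.19170 + 0.032214 + 0.03648 = 0.345024 m ≈ 345 mm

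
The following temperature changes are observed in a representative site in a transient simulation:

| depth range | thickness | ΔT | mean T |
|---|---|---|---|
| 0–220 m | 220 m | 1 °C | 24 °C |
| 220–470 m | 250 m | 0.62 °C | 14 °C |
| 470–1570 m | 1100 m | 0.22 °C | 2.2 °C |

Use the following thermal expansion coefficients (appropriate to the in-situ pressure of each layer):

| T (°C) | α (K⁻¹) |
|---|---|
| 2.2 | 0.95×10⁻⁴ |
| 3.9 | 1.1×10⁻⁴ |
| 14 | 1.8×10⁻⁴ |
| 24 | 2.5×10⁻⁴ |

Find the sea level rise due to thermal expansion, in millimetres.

110 mm of thermosteric rise

Layer 1 at 24 °C → α = 2.5×10⁻⁴ K⁻¹
Layer 2 at 14 °C → α = 1.8×10⁻⁴ K⁻¹
Layer 3 at 2.2 °C → α = 0.95×10⁻⁴ K⁻¹
0–220 m: 220 × 1 × 2.5×10⁻⁴ = 0.05500 m
250 × 1.8×10⁻⁴ × 0.62 = 0.02790 m
0.95×10⁻⁴ × 1100 × 0.22 = 0.02299 m
Δh = 0.05500 + 0.02790 + 0.02299 = 0.10589 m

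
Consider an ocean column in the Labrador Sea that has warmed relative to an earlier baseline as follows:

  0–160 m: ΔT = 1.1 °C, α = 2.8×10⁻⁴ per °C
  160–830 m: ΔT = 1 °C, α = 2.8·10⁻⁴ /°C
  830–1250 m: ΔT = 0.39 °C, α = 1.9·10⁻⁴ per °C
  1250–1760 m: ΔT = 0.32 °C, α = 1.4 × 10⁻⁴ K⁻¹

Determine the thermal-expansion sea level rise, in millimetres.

160 × 1.1 × 2.8×10⁻⁴ = 0.04928 m
1 × 670 × 2.8×10⁻⁴ = 0.18760 m
Layer 3: 420 × 0.39 × 1.9×10⁻⁴ = 0.031122 m
Layer 4: 0.32 × 1.4×10⁻⁴ × 510 = 0.022848 m
Δh = 0.04928 + 0.18760 + 0.031122 + 0.022848 = 0.29085 m ≈ 291 mm

Δh ≈ 291 mm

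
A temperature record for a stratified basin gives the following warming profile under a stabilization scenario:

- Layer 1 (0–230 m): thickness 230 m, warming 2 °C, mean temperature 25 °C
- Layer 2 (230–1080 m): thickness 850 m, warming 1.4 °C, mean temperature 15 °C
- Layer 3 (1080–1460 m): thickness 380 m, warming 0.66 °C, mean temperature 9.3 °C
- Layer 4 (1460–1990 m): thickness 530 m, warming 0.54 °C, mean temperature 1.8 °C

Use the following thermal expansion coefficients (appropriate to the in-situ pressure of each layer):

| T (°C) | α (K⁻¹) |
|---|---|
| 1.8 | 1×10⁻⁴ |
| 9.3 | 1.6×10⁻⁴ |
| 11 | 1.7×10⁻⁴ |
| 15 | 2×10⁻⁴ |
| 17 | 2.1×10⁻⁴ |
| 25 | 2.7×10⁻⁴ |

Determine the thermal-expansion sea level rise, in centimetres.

Δh = 43 cm

Layer 1 at 25 °C → α = 2.7×10⁻⁴ K⁻¹
Layer 2 at 15 °C → α = 2×10⁻⁴ K⁻¹
Layer 3 at 9.3 °C → α = 1.6×10⁻⁴ K⁻¹
Layer 4 at 1.8 °C → α = 1×10⁻⁴ K⁻¹
Layer 1: 2 × 230 × 2.7×10⁻⁴ = 0.12420 m
850 × 2×10⁻⁴ × 1.4 = 0.23800 m
380 × 0.66 × 1.6×10⁻⁴ = 0.040128 m
530 × 1×10⁻⁴ × 0.54 = 0.02862 m
Δh = 0.12420 + 0.23800 + 0.040128 + 0.02862 = 0.430948 m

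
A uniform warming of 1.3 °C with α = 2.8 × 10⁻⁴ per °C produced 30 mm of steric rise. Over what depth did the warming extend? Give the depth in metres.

about 82.4 m

H = Δh/(αΔT) = 0.03 / (2.8×10⁻⁴ × 1.3) ≈ 82.42 m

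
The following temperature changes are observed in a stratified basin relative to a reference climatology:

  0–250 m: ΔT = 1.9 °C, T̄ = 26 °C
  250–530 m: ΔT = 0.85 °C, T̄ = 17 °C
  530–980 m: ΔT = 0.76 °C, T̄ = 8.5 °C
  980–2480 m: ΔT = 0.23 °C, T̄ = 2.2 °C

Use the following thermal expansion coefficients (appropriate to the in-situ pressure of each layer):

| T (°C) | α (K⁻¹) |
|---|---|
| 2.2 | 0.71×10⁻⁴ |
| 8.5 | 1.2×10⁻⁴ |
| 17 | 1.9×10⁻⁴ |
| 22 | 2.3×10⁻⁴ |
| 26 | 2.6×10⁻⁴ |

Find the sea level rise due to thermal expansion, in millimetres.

Layer 1 at 26 °C → α = 2.6×10⁻⁴ K⁻¹
Layer 2 at 17 °C → α = 1.9×10⁻⁴ K⁻¹
Layer 3 at 8.5 °C → α = 1.2×10⁻⁴ K⁻¹
Layer 4 at 2.2 °C → α = 0.71×10⁻⁴ K⁻¹
Layer 1: 1.9 × 250 × 2.6×10⁻⁴ = 0.12350 m
Layer 2: 1.9×10⁻⁴ × 280 × 0.85 = 0.04522 m
0.76 × 450 × 1.2×10⁻⁴ = 0.04104 m
Layer 4: 0.71×10⁻⁴ × 0.23 × 1500 = 0.024495 m
Δh = 0.12350 + 0.04522 + 0.04104 + 0.024495 = 0.234255 m

Δh = 234 mm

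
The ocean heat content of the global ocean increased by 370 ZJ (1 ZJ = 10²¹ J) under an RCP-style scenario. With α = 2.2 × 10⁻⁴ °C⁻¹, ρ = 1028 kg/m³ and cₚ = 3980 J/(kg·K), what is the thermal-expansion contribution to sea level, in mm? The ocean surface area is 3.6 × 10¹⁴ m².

55.3 mm of thermosteric rise

Per unit area: Q = 370×10²¹ / (3.6×10¹⁴) ≈ 1.028×10⁹ J/m²
Δh = αQ/(ρcₚ) = 2.2×10⁻⁴ × 1.028×10⁹ / (1028 × 3980) ≈ 0.055276 m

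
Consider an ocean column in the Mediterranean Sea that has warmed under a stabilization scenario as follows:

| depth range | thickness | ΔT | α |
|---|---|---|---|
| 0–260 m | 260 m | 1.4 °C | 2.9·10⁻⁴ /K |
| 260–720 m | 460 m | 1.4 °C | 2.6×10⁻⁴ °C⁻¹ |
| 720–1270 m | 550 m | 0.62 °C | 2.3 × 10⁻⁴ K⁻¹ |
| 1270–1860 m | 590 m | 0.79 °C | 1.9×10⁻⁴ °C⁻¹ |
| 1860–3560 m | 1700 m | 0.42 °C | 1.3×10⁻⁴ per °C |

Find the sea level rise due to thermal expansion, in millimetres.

533 mm of thermosteric rise

0–260 m: 2.9×10⁻⁴ × 260 × 1.4 = 0.10556 m
2.6×10⁻⁴ × 1.4 × 460 = 0.16744 m
Layer 3: 550 × 2.3×10⁻⁴ × 0.62 = 0.07843 m
1270–1860 m: 1.9×10⁻⁴ × 0.79 × 590 = 0.088559 m
1700 × 0.42 × 1.3×10⁻⁴ = 0.09282 m
Δh = 0.10556 + 0.16744 + 0.07843 + 0.088559 + 0.09282 = 0.532809 m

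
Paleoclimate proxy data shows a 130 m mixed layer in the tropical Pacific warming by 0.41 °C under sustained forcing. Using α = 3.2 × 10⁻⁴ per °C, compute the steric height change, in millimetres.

Δh = αΔT·H = 3.2×10⁻⁴ × 0.41 × 130 = 0.017056 m

17.1 mm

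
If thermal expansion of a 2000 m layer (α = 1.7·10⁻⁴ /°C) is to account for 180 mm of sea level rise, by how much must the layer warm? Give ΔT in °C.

about 0.529 °C

ΔT = Δh/(αH) = 0.18 / (1.7×10⁻⁴ × 2000) ≈ 0.5294 °C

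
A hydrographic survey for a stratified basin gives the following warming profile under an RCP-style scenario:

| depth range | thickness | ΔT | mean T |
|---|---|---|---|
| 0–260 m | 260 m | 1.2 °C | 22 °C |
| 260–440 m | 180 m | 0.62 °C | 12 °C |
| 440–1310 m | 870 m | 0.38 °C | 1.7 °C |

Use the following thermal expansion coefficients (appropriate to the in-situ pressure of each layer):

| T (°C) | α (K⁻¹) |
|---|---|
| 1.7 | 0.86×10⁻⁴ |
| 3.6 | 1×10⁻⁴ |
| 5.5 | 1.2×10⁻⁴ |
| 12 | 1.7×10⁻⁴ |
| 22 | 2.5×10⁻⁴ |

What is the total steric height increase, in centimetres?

Layer 1 at 22 °C → α = 2.5×10⁻⁴ K⁻¹
Layer 2 at 12 °C → α = 1.7×10⁻⁴ K⁻¹
Layer 3 at 1.7 °C → α = 0.86×10⁻⁴ K⁻¹
2.5×10⁻⁴ × 1.2 × 260 = 0.07800 m
Layer 2: 1.7×10⁻⁴ × 180 × 0.62 = 0.018972 m
0.38 × 0.86×10⁻⁴ × 870 = 0.0284316 m
Δh = 0.07800 + 0.018972 + 0.0284316 = 0.1254036 m

Δh = 13 cm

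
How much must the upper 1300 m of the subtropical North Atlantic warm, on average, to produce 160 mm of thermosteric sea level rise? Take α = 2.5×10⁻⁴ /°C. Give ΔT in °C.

ΔT = Δh/(αH) = 0.16 / (2.5×10⁻⁴ × 1300) ≈ 0.4923 °C

about 0.492 °C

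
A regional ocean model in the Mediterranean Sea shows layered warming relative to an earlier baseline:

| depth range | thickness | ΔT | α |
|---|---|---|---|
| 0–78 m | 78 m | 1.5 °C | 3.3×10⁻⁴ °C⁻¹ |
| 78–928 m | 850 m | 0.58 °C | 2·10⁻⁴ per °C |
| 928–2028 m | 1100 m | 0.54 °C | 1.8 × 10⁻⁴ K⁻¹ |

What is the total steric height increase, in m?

Δh ≈ 0.244 m

78 × 1.5 × 3.3×10⁻⁴ = 0.03861 m
78–928 m: 2×10⁻⁴ × 850 × 0.58 = 0.09860 m
Layer 3: 0.54 × 1.8×10⁻⁴ × 1100 = 0.10692 m
Δh = 0.03861 + 0.09860 + 0.10692 = 0.24413 m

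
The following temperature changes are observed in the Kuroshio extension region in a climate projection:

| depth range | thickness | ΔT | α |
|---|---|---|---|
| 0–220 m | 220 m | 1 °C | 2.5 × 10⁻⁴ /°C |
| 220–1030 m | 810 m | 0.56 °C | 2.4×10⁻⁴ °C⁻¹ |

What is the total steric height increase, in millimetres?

Δh ≈ 164 mm

Layer 1: 1 × 2.5×10⁻⁴ × 220 = 0.05500 m
810 × 0.56 × 2.4×10⁻⁴ = 0.108864 m
Δh = 0.05500 + 0.108864 = 0.163864 m ≈ 164 mm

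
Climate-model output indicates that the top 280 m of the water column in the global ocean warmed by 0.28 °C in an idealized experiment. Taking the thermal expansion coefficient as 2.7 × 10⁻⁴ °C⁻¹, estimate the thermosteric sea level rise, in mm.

21 mm

Δh = αΔT·H = 2.7×10⁻⁴ × 0.28 × 280 = 0.021168 m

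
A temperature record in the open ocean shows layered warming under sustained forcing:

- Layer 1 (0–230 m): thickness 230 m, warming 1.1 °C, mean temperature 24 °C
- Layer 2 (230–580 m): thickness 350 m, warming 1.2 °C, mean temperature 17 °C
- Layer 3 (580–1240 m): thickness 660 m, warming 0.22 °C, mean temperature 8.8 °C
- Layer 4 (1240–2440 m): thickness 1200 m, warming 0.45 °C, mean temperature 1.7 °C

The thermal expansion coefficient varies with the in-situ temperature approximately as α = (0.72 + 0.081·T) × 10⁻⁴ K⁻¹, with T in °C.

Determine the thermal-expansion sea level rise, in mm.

Δh ≈ 223 mm

Layer 1: α = (0.72 + 0.081×24)×10⁻⁴ = 2.664×10⁻⁴ K⁻¹
Layer 2: α = (0.72 + 0.081×17)×10⁻⁴ = 2.097×10⁻⁴ K⁻¹
Layer 3: α = (0.72 + 0.081×8.8)×10⁻⁴ = 1.4328×10⁻⁴ K⁻¹
Layer 4: α = (0.72 + 0.081×1.7)×10⁻⁴ = 0.8577×10⁻⁴ K⁻¹
Layer 1: 230 × 2.664×10⁻⁴ × 1.1 = 0.0673992 m
230–580 m: 350 × 1.2 × 2.097×10⁻⁴ = 0.088074 m
Layer 3: 1.4328×10⁻⁴ × 0.22 × 660 = 0.020804256 m
0.45 × 1200 × 0.8577×10⁻⁴ = 0.0463158 m
Δh = 0.0673992 + 0.088074 + 0.020804256 + 0.0463158 = 0.222593256 m ≈ 223 mm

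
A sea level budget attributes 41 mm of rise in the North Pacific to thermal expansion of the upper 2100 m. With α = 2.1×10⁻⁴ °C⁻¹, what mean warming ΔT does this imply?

about 0.0930 °C

ΔT = Δh/(αH) = 0.041 / (2.1×10⁻⁴ × 2100) ≈ 0.09297 °C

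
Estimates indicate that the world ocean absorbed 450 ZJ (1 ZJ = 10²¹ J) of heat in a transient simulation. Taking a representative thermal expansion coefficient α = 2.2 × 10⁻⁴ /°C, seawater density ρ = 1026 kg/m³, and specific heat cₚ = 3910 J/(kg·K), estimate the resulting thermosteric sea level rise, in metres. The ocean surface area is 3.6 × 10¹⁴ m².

about 0.069 m

Per unit area: Q = 450×10²¹ / (3.6×10¹⁴) = 1.25×10⁹ J/m²
Δh = αQ/(ρcₚ) = 2.2×10⁻⁴ × 1.25×10⁹ / (1026 × 3910) ≈ 0.06855 m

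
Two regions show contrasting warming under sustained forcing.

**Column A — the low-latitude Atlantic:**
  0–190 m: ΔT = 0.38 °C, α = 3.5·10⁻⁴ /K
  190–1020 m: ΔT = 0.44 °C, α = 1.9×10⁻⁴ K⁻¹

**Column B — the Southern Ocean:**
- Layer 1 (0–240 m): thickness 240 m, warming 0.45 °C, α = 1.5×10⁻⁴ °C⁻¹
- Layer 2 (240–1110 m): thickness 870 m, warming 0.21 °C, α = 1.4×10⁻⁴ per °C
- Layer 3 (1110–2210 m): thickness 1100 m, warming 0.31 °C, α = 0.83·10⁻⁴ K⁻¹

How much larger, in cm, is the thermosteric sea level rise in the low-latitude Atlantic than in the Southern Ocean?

A Layer 1: 0.38 × 190 × 3.5×10⁻⁴ = 0.02527 m
A 190–1020 m: 0.44 × 830 × 1.9×10⁻⁴ = 0.069388 m
A total: 0.094658 m
B Layer 1: 1.5×10⁻⁴ × 0.45 × 240 = 0.01620 m
B 1.4×10⁻⁴ × 870 × 0.21 = 0.025578 m
B 1110–2210 m: 0.83×10⁻⁴ × 0.31 × 1100 = 0.028303 m
B total: 0.070081 m
Difference: 0.094658 − 0.070081 = 0.024577 m

2.46 cm larger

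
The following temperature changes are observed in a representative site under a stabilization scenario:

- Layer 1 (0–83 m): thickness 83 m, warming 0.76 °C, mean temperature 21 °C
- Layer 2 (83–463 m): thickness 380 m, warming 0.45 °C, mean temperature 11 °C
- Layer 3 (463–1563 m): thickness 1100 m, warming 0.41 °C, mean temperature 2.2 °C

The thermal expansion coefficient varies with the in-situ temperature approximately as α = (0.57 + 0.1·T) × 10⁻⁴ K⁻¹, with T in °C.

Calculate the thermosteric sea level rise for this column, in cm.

about 8.10 cm

Layer 1: α = (0.57 + 0.1×21)×10⁻⁴ = 2.67×10⁻⁴ K⁻¹
Layer 2: α = (0.57 + 0.1×11)×10⁻⁴ = 1.67×10⁻⁴ K⁻¹
Layer 3: α = (0.57 + 0.1×2.2)×10⁻⁴ = 0.79×10⁻⁴ K⁻¹
Layer 1: 2.67×10⁻⁴ × 0.76 × 83 = 0.01684236 m
0.45 × 1.67×10⁻⁴ × 380 = 0.028557 m
Layer 3: 0.41 × 0.79×10⁻⁴ × 1100 = 0.035629 m
Δh = 0.01684236 + 0.028557 + 0.035629 = 0.08102836 m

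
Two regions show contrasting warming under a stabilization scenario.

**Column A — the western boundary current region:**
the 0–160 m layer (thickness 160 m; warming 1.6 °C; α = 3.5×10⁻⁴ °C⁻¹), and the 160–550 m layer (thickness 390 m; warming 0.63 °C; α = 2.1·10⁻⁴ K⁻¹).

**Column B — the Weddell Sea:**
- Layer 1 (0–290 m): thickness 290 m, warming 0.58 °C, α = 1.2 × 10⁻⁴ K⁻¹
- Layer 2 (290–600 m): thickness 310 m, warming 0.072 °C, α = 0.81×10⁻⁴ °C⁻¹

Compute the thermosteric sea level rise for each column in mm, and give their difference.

A: 140 mm; B: 22 mm; difference 120 mm

A 0–160 m: 3.5×10⁻⁴ × 160 × 1.6 = 0.08960 m
A 160–550 m: 390 × 0.63 × 2.1×10⁻⁴ = 0.051597 m
A total: 0.141197 m
B Layer 1: 290 × 0.58 × 1.2×10⁻⁴ = 0.020184 m
B 0.81×10⁻⁴ × 310 × 0.072 = 0.00180792 m
B total: 0.02199192 m
Difference: 0.141197 − 0.02199192 = 0.11920508 m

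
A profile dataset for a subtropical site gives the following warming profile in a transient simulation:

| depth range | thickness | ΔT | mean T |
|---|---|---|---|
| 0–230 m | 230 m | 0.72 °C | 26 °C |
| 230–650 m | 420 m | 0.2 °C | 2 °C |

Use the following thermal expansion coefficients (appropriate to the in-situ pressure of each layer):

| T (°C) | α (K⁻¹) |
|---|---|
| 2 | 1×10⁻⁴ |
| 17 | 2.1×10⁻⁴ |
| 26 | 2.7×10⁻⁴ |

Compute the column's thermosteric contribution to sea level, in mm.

Δh ≈ 53.1 mm

Layer 1 at 26 °C → α = 2.7×10⁻⁴ K⁻¹
Layer 2 at 2 °C → α = 1×10⁻⁴ K⁻¹
Layer 1: 2.7×10⁻⁴ × 0.72 × 230 = 0.044712 m
Layer 2: 0.2 × 420 × 1×10⁻⁴ = 0.00840 m
Δh = 0.044712 + 0.00840 = 0.053112 m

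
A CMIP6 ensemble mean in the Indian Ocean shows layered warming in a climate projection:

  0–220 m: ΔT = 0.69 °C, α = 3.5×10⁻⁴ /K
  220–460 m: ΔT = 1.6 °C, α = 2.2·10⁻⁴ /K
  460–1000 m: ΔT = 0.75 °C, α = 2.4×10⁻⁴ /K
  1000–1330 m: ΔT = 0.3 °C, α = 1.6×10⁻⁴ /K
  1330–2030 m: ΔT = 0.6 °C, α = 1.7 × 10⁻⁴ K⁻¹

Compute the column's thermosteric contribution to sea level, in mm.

Δh = 320 mm

0–220 m: 220 × 3.5×10⁻⁴ × 0.69 = 0.05313 m
Layer 2: 2.2×10⁻⁴ × 1.6 × 240 = 0.08448 m
0.75 × 540 × 2.4×10⁻⁴ = 0.09720 m
Layer 4: 0.3 × 330 × 1.6×10⁻⁴ = 0.01584 m
Layer 5: 1.7×10⁻⁴ × 0.6 × 700 = 0.07140 m
Δh = 0.05313 + 0.08448 + 0.09720 + 0.01584 + 0.07140 = 0.32205 m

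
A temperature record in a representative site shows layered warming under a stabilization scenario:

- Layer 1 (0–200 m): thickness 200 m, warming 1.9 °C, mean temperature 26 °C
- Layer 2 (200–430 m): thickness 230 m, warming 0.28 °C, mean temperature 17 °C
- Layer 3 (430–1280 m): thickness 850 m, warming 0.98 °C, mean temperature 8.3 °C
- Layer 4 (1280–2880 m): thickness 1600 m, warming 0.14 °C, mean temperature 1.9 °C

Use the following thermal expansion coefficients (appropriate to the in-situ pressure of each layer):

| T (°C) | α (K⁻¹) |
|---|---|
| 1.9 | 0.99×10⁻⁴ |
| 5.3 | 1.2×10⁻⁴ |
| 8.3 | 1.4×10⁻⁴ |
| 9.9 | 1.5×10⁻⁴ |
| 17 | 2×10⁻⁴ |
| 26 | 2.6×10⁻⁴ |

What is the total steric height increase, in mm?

Layer 1 at 26 °C → α = 2.6×10⁻⁴ K⁻¹
Layer 2 at 17 °C → α = 2×10⁻⁴ K⁻¹
Layer 3 at 8.3 °C → α = 1.4×10⁻⁴ K⁻¹
Layer 4 at 1.9 °C → α = 0.99×10⁻⁴ K⁻¹
0–200 m: 200 × 2.6×10⁻⁴ × 1.9 = 0.09880 m
Layer 2: 0.28 × 230 × 2×10⁻⁴ = 0.01288 m
850 × 0.98 × 1.4×10⁻⁴ = 0.11662 m
Layer 4: 1600 × 0.99×10⁻⁴ × 0.14 = 0.022176 m
Δh = 0.09880 + 0.01288 + 0.11662 + 0.022176 = 0.250476 m ≈ 250 mm

Δh ≈ 250 mm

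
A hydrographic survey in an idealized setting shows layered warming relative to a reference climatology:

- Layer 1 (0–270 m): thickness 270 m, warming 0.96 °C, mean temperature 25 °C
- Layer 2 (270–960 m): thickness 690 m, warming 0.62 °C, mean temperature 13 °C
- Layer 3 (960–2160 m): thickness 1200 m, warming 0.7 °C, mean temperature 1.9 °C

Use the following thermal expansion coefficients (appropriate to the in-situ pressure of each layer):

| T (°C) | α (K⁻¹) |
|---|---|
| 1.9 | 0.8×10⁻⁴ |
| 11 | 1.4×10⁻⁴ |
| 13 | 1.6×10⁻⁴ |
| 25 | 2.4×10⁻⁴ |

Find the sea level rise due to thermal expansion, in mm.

Layer 1 at 25 °C → α = 2.4×10⁻⁴ K⁻¹
Layer 2 at 13 °C → α = 1.6×10⁻⁴ K⁻¹
Layer 3 at 1.9 °C → α = 0.8×10⁻⁴ K⁻¹
Layer 1: 270 × 2.4×10⁻⁴ × 0.96 = 0.062208 m
270–960 m: 690 × 1.6×10⁻⁴ × 0.62 = 0.068448 m
960–2160 m: 0.8×10⁻⁴ × 1200 × 0.7 = 0.06720 m
Δh = 0.062208 + 0.068448 + 0.06720 = 0.197856 m ≈ 198 mm

about 198 mm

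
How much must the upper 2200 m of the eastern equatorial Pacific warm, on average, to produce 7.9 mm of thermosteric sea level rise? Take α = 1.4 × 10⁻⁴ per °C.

ΔT = Δh/(αH) = 0.0079 / (1.4×10⁻⁴ × 2200) ≈ 0.02565 K

ΔT ≈ 0.026 K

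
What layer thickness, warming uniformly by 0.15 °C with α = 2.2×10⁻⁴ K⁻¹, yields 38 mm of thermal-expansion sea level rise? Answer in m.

H ≈ 1200 m

H = Δh/(αΔT) = 0.038 / (2.2×10⁻⁴ × 0.15) ≈ 1152 m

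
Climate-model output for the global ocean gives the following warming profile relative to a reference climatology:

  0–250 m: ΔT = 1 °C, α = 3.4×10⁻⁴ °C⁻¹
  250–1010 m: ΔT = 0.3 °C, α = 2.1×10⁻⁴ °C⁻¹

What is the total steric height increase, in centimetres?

Layer 1: 250 × 3.4×10⁻⁴ × 1 = 0.08500 m
250–1010 m: 2.1×10⁻⁴ × 0.3 × 760 = 0.04788 m
Δh = 0.08500 + 0.04788 = 0.13288 m ≈ 13.3 cm

Δh = 13.3 cm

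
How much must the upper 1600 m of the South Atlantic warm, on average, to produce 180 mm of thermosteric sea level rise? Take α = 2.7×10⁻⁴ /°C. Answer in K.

0.42 K

ΔT = Δh/(αH) = 0.18 / (2.7×10⁻⁴ × 1600) ≈ 0.4167 K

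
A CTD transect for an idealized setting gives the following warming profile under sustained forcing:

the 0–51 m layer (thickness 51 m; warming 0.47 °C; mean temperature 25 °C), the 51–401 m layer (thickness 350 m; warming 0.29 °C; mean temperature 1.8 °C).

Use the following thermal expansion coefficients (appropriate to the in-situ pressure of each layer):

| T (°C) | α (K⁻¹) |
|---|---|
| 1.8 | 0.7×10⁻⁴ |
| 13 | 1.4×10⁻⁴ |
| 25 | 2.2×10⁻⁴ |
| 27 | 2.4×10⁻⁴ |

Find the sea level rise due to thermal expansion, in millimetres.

Δh = 12.4 mm

Layer 1 at 25 °C → α = 2.2×10⁻⁴ K⁻¹
Layer 2 at 1.8 °C → α = 0.7×10⁻⁴ K⁻¹
51 × 0.47 × 2.2×10⁻⁴ = 0.0052734 m
51–401 m: 350 × 0.29 × 0.7×10⁻⁴ = 0.007105 m
Δh = 0.0052734 + 0.007105 = 0.0123784 m ≈ 12.4 mm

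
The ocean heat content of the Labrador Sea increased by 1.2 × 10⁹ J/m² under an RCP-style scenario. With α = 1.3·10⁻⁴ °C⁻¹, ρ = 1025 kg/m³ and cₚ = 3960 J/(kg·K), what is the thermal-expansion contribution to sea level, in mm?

about 38.4 mm

Δh = αQ/(ρcₚ) = 1.3×10⁻⁴ × 1.2×10⁹ / (1025 × 3960) ≈ 0.038433 m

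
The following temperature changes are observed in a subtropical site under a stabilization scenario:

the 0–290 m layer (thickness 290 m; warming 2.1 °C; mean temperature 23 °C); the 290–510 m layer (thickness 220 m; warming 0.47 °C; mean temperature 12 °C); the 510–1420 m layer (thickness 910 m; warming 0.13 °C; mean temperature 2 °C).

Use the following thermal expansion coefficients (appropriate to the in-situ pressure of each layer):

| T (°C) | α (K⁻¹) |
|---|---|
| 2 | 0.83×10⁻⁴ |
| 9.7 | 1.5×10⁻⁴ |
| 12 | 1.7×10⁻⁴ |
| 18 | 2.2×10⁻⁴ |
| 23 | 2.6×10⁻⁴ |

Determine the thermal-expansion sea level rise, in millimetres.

Δh ≈ 186 mm

Layer 1 at 23 °C → α = 2.6×10⁻⁴ K⁻¹
Layer 2 at 12 °C → α = 1.7×10⁻⁴ K⁻¹
Layer 3 at 2 °C → α = 0.83×10⁻⁴ K⁻¹
290 × 2.1 × 2.6×10⁻⁴ = 0.15834 m
1.7×10⁻⁴ × 0.47 × 220 = 0.017578 m
510–1420 m: 0.83×10⁻⁴ × 0.13 × 910 = 0.0098189 m
Δh = 0.15834 + 0.017578 + 0.0098189 = 0.1857369 m ≈ 186 mm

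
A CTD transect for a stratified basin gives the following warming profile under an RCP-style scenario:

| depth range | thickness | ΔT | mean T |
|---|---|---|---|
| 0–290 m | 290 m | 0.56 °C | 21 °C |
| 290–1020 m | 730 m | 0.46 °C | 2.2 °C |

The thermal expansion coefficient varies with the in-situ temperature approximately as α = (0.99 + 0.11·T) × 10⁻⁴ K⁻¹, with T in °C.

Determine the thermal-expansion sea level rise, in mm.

about 95.0 mm

Layer 1: α = (0.99 + 0.11×21)×10⁻⁴ = 3.3×10⁻⁴ K⁻¹
Layer 2: α = (0.99 + 0.11×2.2)×10⁻⁴ = 1.232×10⁻⁴ K⁻¹
Layer 1: 290 × 0.56 × 3.3×10⁻⁴ = 0.053592 m
0.46 × 1.232×10⁻⁴ × 730 = 0.04137056 m
Δh = 0.053592 + 0.04137056 = 0.09496256 m ≈ 95.0 mm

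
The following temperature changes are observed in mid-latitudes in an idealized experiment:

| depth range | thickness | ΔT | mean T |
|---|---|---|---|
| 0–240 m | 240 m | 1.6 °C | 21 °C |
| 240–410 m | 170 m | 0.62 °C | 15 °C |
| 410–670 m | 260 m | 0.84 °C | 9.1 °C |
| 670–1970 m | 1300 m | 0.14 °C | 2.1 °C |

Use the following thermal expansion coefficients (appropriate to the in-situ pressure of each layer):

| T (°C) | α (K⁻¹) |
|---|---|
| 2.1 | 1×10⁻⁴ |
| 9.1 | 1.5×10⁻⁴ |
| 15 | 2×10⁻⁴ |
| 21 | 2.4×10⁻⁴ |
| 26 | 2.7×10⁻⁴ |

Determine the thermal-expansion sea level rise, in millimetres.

Layer 1 at 21 °C → α = 2.4×10⁻⁴ K⁻¹
Layer 2 at 15 °C → α = 2×10⁻⁴ K⁻¹
Layer 3 at 9.1 °C → α = 1.5×10⁻⁴ K⁻¹
Layer 4 at 2.1 °C → α = 1×10⁻⁴ K⁻¹
Layer 1: 1.6 × 240 × 2.4×10⁻⁴ = 0.09216 m
2×10⁻⁴ × 170 × 0.62 = 0.02108 m
Layer 3: 0.84 × 260 × 1.5×10⁻⁴ = 0.03276 m
1300 × 0.14 × 1×10⁻⁴ = 0.01820 m
Δh = 0.09216 + 0.02108 + 0.03276 + 0.01820 = 0.16420 m ≈ 164 mm

about 164 mm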